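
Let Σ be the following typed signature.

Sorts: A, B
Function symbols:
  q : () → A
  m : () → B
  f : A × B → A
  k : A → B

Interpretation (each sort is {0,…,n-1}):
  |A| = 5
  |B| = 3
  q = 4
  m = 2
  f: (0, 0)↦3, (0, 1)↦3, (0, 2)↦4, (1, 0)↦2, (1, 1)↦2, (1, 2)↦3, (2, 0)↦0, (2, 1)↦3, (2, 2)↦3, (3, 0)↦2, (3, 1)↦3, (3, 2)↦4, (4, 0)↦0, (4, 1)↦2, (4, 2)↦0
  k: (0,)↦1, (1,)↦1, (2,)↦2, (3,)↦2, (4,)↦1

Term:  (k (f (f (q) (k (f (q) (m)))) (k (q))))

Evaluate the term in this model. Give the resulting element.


value = 2

  q = 4
  q = 4
  m = 2
  (f (q) (m)) = f(4, 2) = 0
  (k (f (q) (m))) = k(0,) = 1
  (f (q) (k (f (q) (m)))) = f(4, 1) = 2
  q = 4
  (k (q)) = k(4,) = 1
  (f (f (q) (k (f (q) (m)))) (k (q))) = f(2, 1) = 3
  (k (f (f (q) (k (f (q) (m)))) (k (q)))) = k(3,) = 2


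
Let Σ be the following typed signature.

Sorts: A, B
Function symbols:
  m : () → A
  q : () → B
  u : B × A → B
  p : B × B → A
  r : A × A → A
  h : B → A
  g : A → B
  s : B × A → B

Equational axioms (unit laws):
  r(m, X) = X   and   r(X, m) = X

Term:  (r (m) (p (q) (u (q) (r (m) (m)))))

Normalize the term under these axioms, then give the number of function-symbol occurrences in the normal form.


size = 5

1. (r (m) (p (q) (u (q) (r (m) (m)))))  →  (p (q) (u (q) (r (m) (m))))
2. (p (q) (u (q) (r (m) (m))))  →  (p (q) (u (q) (m)))
normal form: (p (q) (u (q) (m)))


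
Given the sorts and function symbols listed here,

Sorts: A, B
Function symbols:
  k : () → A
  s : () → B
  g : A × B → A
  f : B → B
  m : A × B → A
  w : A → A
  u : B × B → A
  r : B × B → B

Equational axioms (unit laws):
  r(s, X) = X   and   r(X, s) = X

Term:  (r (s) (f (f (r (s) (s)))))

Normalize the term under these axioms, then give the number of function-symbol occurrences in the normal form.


size = 3

1. (r (s) (f (f (r (s) (s)))))  →  (f (f (r (s) (s))))
2. (f (f (r (s) (s))))  →  (f (f (s)))
normal form: (f (f (s)))


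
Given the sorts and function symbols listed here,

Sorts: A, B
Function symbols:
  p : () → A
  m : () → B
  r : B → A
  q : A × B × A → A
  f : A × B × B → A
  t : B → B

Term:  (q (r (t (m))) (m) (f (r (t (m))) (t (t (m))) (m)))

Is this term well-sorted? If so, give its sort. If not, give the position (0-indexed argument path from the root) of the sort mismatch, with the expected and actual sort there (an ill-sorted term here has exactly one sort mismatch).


well-sorted; sort = A

      (m) : B
    (t (m)) : B
  (r (t (m))) : A
  (m) : B
        (m) : B
      (t (m)) : B
    (r (t (m))) : A
        (m) : B
      (t (m)) : B
    (t (t (m))) : B
    (m) : B
  (f (r (t (m))) (t (t (m))) (m)) : A
(q (r (t (m))) (m) (f (r (t (m))) (t (t (m))) (m))) : A


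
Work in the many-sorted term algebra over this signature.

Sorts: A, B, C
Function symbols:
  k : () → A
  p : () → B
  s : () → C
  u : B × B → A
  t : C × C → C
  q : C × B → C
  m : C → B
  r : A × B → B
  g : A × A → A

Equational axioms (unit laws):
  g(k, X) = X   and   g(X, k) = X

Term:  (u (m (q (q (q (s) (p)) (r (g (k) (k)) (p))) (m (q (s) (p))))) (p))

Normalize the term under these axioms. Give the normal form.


normal form = (u (m (q (q (q (s) (p)) (r (k) (p))) (m (q (s) (p))))) (p))

1. (u (m (q (q (q (s) (p)) (r (g (k) (k)) (p))) (m (q (s) (p))))) (p))  →  (u (m (q (q (q (s) (p)) (r (k) (p))) (m (q (s) (p))))) (p))


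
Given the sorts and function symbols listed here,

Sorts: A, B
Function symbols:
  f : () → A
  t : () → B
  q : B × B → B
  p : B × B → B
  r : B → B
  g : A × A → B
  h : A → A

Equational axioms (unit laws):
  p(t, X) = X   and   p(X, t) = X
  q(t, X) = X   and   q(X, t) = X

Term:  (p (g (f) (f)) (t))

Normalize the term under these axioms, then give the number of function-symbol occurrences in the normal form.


1. (p (g (f) (f)) (t))  →  (g (f) (f))
normal form: (g (f) (f))

size = 3


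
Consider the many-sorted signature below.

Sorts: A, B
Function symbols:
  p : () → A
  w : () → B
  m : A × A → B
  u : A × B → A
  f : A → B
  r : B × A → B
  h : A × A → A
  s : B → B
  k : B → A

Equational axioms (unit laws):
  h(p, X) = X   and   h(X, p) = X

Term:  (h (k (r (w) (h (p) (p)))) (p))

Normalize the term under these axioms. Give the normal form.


normal form = (k (r (w) (p)))

1. (h (k (r (w) (h (p) (p)))) (p))  →  (k (r (w) (h (p) (p))))
2. (k (r (w) (h (p) (p))))  →  (k (r (w) (p)))


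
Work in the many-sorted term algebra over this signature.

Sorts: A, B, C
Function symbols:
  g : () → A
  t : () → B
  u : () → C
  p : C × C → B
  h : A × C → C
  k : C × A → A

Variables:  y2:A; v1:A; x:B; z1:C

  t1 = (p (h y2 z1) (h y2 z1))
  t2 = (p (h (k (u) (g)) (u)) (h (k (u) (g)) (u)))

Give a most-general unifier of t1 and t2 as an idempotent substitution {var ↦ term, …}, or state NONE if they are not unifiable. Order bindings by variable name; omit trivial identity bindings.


{y2 ↦ (k (u) (g)), z1 ↦ (u)}


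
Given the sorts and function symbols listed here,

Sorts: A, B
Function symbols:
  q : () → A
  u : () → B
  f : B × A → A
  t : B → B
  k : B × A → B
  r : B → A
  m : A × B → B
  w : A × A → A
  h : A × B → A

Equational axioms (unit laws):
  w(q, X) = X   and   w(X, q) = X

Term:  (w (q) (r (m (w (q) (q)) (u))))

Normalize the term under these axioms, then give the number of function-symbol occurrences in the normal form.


1. (w (q) (r (m (w (q) (q)) (u))))  →  (r (m (w (q) (q)) (u)))
2. (r (m (w (q) (q)) (u)))  →  (r (m (q) (u)))
normal form: (r (m (q) (u)))

size = 4


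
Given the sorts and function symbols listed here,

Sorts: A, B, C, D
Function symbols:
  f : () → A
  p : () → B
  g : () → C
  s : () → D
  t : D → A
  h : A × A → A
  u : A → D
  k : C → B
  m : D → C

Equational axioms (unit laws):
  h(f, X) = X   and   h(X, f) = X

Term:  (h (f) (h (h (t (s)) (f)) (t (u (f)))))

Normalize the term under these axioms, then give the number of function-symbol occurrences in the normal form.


size = 6

1. (h (f) (h (h (t (s)) (f)) (t (u (f)))))  →  (h (h (t (s)) (f)) (t (u (f))))
2. (h (h (t (s)) (f)) (t (u (f))))  →  (h (t (s)) (t (u (f))))
normal form: (h (t (s)) (t (u (f))))


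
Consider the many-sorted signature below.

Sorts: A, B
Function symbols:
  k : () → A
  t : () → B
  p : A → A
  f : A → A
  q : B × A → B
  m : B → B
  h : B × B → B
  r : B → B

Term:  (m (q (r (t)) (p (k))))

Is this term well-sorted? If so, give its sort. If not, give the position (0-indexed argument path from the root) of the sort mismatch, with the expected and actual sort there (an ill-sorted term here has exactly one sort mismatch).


well-sorted; sort = B

      (t) : B
    (r (t)) : B
      (k) : A
    (p (k)) : A
  (q (r (t)) (p (k))) : B
(m (q (r (t)) (p (k)))) : B


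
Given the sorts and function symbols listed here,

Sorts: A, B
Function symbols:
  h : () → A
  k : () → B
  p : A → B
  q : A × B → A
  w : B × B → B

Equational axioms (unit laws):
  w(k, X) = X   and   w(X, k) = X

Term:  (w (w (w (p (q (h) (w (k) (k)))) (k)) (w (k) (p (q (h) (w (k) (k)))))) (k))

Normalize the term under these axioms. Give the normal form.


normal form = (w (p (q (h) (k))) (p (q (h) (k))))

1. (w (w (w (p (q (h) (w (k) (k)))) (k)) (w (k) (p (q (h) (w (k) (k)))))) (k))  →  (w (w (p (q (h) (w (k) (k)))) (k)) (w (k) (p (q (h) (w (k) (k))))))
2. (w (w (p (q (h) (w (k) (k)))) (k)) (w (k) (p (q (h) (w (k) (k))))))  →  (w (p (q (h) (w (k) (k)))) (w (k) (p (q (h) (w (k) (k))))))
3. (w (p (q (h) (w (k) (k)))) (w (k) (p (q (h) (w (k) (k))))))  →  (w (p (q (h) (k))) (w (k) (p (q (h) (w (k) (k))))))
4. (w (p (q (h) (k))) (w (k) (p (q (h) (w (k) (k))))))  →  (w (p (q (h) (k))) (p (q (h) (w (k) (k)))))
5. (w (p (q (h) (k))) (p (q (h) (w (k) (k)))))  →  (w (p (q (h) (k))) (p (q (h) (k))))


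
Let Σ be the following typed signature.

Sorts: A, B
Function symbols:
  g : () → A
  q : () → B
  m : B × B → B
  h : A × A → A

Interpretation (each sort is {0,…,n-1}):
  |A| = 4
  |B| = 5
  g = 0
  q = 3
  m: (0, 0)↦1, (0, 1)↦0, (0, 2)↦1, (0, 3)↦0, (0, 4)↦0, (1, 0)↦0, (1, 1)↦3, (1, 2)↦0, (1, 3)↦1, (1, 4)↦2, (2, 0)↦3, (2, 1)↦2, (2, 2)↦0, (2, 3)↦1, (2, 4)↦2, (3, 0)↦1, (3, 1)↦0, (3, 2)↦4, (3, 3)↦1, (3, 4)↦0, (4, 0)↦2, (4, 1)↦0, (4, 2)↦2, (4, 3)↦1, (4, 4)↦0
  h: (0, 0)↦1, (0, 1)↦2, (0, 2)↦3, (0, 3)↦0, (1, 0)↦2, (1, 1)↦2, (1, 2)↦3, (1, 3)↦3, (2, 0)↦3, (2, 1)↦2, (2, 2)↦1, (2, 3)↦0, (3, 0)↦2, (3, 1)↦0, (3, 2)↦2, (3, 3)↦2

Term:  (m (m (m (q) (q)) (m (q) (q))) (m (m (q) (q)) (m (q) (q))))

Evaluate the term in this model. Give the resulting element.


  q = 3
  q = 3
  (m (q) (q)) = m(3, 3) = 1
  q = 3
  q = 3
  (m (q) (q)) = m(3, 3) = 1
  (m (m (q) (q)) (m (q) (q))) = m(1, 1) = 3
  q = 3
  q = 3
  (m (q) (q)) = m(3, 3) = 1
  q = 3
  q = 3
  (m (q) (q)) = m(3, 3) = 1
  (m (m (q) (q)) (m (q) (q))) = m(1, 1) = 3
  (m (m (m (q) (q)) (m (q) (q))) (m (m (q) (q)) (m (q) (q)))) = m(3, 3) = 1

value = 1


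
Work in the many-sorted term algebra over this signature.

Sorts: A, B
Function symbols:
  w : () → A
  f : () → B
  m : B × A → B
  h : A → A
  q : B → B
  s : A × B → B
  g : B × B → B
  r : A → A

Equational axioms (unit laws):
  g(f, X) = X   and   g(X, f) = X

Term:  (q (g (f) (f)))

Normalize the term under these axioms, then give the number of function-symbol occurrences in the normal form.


size = 2

1. (q (g (f) (f)))  →  (q (f))
normal form: (q (f))


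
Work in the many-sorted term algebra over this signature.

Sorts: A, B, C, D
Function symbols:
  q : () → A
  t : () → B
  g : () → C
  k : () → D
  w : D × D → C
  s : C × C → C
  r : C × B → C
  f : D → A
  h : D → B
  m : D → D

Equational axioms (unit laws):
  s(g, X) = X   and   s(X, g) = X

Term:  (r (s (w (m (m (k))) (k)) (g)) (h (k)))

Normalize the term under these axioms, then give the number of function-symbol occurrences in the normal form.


size = 8

1. (r (s (w (m (m (k))) (k)) (g)) (h (k)))  →  (r (w (m (m (k))) (k)) (h (k)))
normal form: (r (w (m (m (k))) (k)) (h (k)))


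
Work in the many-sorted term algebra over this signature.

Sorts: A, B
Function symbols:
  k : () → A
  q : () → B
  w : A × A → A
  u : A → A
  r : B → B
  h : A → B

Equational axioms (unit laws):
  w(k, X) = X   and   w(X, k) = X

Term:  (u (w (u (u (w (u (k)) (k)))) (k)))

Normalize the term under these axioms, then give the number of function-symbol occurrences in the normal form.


size = 5

1. (u (w (u (u (w (u (k)) (k)))) (k)))  →  (u (u (u (w (u (k)) (k)))))
2. (u (u (u (w (u (k)) (k)))))  →  (u (u (u (u (k)))))
normal form: (u (u (u (u (k)))))


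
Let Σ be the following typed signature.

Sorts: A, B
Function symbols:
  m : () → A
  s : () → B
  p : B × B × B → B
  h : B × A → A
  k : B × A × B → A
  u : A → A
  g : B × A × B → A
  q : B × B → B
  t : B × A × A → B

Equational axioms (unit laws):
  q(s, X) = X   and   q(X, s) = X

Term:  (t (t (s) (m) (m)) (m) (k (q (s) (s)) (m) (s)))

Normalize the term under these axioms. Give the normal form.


1. (t (t (s) (m) (m)) (m) (k (q (s) (s)) (m) (s)))  →  (t (t (s) (m) (m)) (m) (k (s) (m) (s)))

normal form = (t (t (s) (m) (m)) (m) (k (s) (m) (s)))


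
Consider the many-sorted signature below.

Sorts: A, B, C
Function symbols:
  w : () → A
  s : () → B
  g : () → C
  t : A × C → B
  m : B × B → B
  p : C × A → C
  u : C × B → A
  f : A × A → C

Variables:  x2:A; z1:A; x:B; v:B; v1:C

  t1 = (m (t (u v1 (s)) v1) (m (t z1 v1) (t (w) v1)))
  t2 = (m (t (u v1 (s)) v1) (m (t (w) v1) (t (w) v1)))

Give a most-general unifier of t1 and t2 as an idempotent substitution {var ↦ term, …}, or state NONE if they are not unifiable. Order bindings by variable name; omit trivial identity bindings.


{z1 ↦ (w)}


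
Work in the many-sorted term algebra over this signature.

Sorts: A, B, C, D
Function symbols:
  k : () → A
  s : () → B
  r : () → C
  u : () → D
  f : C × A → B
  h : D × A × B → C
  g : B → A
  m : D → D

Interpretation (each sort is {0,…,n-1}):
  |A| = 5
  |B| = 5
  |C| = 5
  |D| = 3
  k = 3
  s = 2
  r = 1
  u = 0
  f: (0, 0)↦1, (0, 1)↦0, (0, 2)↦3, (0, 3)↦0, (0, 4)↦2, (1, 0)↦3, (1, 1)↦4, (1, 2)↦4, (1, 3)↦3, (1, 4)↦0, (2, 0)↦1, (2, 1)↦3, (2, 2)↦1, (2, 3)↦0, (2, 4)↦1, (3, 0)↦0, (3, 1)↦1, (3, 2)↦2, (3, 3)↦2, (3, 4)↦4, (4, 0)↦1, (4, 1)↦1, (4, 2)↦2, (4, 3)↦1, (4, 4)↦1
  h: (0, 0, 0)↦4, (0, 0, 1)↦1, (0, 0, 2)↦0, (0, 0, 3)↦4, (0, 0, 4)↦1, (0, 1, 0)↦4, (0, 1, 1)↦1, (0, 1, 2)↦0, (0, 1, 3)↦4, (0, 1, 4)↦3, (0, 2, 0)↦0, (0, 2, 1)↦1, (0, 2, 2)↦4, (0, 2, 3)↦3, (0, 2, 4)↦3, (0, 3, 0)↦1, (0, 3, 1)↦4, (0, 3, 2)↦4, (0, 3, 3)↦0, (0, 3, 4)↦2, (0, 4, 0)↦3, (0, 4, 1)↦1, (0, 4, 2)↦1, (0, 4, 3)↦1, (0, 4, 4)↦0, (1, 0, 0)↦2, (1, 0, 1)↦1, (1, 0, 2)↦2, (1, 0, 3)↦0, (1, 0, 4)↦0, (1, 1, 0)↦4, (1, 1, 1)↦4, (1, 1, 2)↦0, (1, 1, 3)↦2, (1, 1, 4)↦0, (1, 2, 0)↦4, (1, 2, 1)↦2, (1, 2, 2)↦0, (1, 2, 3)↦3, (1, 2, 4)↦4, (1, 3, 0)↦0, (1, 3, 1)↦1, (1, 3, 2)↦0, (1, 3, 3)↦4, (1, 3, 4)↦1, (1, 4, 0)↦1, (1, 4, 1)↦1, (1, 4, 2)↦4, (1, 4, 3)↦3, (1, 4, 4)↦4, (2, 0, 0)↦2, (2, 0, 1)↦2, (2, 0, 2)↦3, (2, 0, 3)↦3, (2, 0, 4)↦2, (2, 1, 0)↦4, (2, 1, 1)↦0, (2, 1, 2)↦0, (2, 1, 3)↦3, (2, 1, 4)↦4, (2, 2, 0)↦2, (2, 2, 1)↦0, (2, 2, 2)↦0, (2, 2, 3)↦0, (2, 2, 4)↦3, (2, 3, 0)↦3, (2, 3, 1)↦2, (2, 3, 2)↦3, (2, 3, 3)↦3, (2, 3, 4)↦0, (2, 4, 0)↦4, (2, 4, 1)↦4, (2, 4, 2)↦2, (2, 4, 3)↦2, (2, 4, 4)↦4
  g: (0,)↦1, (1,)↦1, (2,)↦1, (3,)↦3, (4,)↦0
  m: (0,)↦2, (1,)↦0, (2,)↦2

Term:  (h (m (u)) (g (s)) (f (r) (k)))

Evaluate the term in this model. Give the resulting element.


  u = 0
  (m (u)) = m(0,) = 2
  s = 2
  (g (s)) = g(2,) = 1
  r = 1
  k = 3
  (f (r) (k)) = f(1, 3) = 3
  (h (m (u)) (g (s)) (f (r) (k))) = h(2, 1, 3) = 3

value = 3


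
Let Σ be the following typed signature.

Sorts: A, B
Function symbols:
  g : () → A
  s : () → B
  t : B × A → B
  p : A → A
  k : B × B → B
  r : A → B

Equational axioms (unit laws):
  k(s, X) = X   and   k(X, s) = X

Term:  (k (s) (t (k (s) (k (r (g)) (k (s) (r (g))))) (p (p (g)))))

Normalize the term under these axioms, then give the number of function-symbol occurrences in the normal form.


size = 9

1. (k (s) (t (k (s) (k (r (g)) (k (s) (r (g))))) (p (p (g)))))  →  (t (k (s) (k (r (g)) (k (s) (r (g))))) (p (p (g))))
2. (t (k (s) (k (r (g)) (k (s) (r (g))))) (p (p (g))))  →  (t (k (r (g)) (k (s) (r (g)))) (p (p (g))))
3. (t (k (r (g)) (k (s) (r (g)))) (p (p (g))))  →  (t (k (r (g)) (r (g))) (p (p (g))))
normal form: (t (k (r (g)) (r (g))) (p (p (g))))


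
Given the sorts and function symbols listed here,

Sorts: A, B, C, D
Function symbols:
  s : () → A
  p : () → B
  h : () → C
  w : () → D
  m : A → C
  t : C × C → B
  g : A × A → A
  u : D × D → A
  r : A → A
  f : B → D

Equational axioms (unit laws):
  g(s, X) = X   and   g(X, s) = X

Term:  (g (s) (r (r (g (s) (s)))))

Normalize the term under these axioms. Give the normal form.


1. (g (s) (r (r (g (s) (s)))))  →  (r (r (g (s) (s))))
2. (r (r (g (s) (s))))  →  (r (r (s)))

normal form = (r (r (s)))


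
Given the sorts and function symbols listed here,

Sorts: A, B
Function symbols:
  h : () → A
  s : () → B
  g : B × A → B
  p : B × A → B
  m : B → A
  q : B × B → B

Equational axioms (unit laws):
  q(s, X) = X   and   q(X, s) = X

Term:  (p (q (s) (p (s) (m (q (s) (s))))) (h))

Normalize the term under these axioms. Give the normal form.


normal form = (p (p (s) (m (s))) (h))

1. (p (q (s) (p (s) (m (q (s) (s))))) (h))  →  (p (p (s) (m (q (s) (s)))) (h))
2. (p (p (s) (m (q (s) (s)))) (h))  →  (p (p (s) (m (s))) (h))


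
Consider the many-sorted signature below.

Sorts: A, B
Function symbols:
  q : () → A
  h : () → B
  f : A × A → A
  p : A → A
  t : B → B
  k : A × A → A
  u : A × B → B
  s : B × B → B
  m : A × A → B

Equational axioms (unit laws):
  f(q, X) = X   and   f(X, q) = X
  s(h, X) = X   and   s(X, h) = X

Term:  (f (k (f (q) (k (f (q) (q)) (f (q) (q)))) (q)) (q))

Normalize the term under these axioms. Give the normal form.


normal form = (k (k (q) (q)) (q))

1. (f (k (f (q) (k (f (q) (q)) (f (q) (q)))) (q)) (q))  →  (k (f (q) (k (f (q) (q)) (f (q) (q)))) (q))
2. (k (f (q) (k (f (q) (q)) (f (q) (q)))) (q))  →  (k (k (f (q) (q)) (f (q) (q))) (q))
3. (k (k (f (q) (q)) (f (q) (q))) (q))  →  (k (k (q) (f (q) (q))) (q))
4. (k (k (q) (f (q) (q))) (q))  →  (k (k (q) (q)) (q))


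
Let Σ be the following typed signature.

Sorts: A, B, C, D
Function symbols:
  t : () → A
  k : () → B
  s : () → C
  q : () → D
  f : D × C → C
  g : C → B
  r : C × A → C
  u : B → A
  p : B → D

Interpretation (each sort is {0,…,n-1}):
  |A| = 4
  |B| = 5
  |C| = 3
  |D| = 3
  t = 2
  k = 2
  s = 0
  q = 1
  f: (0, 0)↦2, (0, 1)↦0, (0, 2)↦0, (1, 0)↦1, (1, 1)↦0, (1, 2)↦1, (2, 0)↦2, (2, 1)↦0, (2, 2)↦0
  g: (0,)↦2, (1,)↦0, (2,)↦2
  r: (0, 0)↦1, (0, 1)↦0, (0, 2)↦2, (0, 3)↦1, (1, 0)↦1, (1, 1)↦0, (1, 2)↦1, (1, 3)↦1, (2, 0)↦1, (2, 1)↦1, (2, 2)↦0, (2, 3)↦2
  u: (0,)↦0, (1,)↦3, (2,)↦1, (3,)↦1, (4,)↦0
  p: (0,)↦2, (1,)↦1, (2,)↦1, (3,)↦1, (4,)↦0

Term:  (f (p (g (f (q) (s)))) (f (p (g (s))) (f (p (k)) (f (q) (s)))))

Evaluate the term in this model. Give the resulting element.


value = 0

  q = 1
  s = 0
  (f (q) (s)) = f(1, 0) = 1
  (g (f (q) (s))) = g(1,) = 0
  (p (g (f (q) (s)))) = p(0,) = 2
  s = 0
  (g (s)) = g(0,) = 2
  (p (g (s))) = p(2,) = 1
  k = 2
  (p (k)) = p(2,) = 1
  q = 1
  s = 0
  (f (q) (s)) = f(1, 0) = 1
  (f (p (k)) (f (q) (s))) = f(1, 1) = 0
  (f (p (g (s))) (f (p (k)) (f (q) (s)))) = f(1, 0) = 1
  (f (p (g (f (q) (s)))) (f (p (g (s))) (f (p (k)) (f (q) (s))))) = f(2, 1) = 0


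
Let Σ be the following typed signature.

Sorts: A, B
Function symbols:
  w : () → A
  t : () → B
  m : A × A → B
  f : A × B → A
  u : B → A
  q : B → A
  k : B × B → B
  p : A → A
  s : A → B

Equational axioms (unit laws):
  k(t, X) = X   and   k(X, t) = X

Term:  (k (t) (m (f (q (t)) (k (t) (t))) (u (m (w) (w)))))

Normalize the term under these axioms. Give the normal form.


1. (k (t) (m (f (q (t)) (k (t) (t))) (u (m (w) (w)))))  →  (m (f (q (t)) (k (t) (t))) (u (m (w) (w))))
2. (m (f (q (t)) (k (t) (t))) (u (m (w) (w))))  →  (m (f (q (t)) (t)) (u (m (w) (w))))

normal form = (m (f (q (t)) (t)) (u (m (w) (w))))


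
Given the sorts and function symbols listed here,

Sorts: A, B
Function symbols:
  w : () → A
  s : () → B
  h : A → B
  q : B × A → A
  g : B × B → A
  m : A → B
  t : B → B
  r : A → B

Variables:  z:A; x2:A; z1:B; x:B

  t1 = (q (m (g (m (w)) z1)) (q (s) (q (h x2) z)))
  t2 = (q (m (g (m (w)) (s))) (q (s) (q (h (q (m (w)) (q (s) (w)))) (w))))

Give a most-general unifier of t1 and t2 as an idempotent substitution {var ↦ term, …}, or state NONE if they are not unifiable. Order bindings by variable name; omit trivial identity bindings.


{x2 ↦ (q (m (w)) (q (s) (w))), z ↦ (w), z1 ↦ (s)}


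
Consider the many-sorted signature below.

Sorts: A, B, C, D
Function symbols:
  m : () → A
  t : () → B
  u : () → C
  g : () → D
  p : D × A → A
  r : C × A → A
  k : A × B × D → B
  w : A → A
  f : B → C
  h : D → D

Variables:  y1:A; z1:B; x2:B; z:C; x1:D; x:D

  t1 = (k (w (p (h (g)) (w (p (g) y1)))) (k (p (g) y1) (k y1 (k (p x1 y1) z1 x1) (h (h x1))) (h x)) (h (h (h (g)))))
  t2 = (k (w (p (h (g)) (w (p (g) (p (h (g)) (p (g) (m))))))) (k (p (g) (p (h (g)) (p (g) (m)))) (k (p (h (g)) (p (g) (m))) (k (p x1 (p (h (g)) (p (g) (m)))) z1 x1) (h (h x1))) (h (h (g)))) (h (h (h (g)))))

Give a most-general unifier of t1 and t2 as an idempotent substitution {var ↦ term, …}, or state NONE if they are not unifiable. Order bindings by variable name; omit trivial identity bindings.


{x ↦ (h (g)), y1 ↦ (p (h (g)) (p (g) (m)))}


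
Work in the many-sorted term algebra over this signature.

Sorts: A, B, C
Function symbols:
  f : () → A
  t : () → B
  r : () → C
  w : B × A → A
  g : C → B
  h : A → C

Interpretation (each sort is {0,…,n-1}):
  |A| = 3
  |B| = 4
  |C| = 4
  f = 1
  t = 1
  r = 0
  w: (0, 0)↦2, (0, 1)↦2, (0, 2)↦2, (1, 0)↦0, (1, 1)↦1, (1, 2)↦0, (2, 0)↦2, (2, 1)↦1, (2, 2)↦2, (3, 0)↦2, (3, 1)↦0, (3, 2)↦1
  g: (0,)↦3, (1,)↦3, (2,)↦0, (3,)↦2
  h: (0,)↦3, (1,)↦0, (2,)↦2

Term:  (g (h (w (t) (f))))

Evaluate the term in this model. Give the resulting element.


  t = 1
  f = 1
  (w (t) (f)) = w(1, 1) = 1
  (h (w (t) (f))) = h(1,) = 0
  (g (h (w (t) (f)))) = g(0,) = 3

value = 3


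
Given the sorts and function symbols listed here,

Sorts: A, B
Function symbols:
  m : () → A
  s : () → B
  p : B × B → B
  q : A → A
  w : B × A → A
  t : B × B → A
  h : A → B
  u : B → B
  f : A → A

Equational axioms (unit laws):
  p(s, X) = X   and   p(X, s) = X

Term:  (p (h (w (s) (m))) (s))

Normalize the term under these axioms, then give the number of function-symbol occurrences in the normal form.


size = 4

1. (p (h (w (s) (m))) (s))  →  (h (w (s) (m)))
normal form: (h (w (s) (m)))


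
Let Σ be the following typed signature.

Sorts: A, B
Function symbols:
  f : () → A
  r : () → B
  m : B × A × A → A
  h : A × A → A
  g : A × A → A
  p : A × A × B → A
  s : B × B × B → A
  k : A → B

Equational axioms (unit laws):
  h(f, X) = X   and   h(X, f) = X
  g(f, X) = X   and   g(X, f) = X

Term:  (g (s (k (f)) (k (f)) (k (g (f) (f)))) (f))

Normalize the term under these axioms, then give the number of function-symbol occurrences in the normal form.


size = 7

1. (g (s (k (f)) (k (f)) (k (g (f) (f)))) (f))  →  (s (k (f)) (k (f)) (k (g (f) (f))))
2. (s (k (f)) (k (f)) (k (g (f) (f))))  →  (s (k (f)) (k (f)) (k (f)))
normal form: (s (k (f)) (k (f)) (k (f)))


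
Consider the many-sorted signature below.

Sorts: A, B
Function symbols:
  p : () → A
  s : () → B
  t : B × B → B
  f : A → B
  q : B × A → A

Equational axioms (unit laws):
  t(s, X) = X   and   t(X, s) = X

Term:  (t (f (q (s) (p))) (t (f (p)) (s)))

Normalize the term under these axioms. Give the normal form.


normal form = (t (f (q (s) (p))) (f (p)))

1. (t (f (q (s) (p))) (t (f (p)) (s)))  →  (t (f (q (s) (p))) (f (p)))


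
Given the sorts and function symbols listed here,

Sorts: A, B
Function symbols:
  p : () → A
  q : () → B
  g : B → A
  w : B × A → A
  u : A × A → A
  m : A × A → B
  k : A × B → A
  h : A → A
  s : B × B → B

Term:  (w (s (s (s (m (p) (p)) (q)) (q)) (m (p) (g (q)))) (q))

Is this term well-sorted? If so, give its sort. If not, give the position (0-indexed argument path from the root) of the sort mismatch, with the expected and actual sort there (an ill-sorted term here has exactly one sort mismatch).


          (p) : A
          (p) : A
        (m (p) (p)) : B
        (q) : B
      (s (m (p) (p)) (q)) : B
      (q) : B
    (s (s (m (p) (p)) (q)) (q)) : B
      (p) : A
        (q) : B
      (g (q)) : A
    (m (p) (g (q))) : B
  (s (s (s (m (p) (p)) (q)) (q)) (m (p) (g (q)))) : B
  (q) : B
(w (s (s (s (m (p) (p)) (q)) (q)) (m (p) (g (q)))) (q)) : ✗ arg 1 at [1] has sort B, expected A

ill-sorted at position [1]: expected A, got B


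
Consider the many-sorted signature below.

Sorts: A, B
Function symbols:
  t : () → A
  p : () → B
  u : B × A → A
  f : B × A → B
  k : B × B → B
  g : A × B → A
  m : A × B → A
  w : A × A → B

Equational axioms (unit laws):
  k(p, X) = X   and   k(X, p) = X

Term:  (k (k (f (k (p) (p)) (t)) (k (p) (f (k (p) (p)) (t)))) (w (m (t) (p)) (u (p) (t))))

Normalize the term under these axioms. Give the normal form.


normal form = (k (k (f (p) (t)) (f (p) (t))) (w (m (t) (p)) (u (p) (t))))

1. (k (k (f (k (p) (p)) (t)) (k (p) (f (k (p) (p)) (t)))) (w (m (t) (p)) (u (p) (t))))  →  (k (k (f (p) (t)) (k (p) (f (k (p) (p)) (t)))) (w (m (t) (p)) (u (p) (t))))
2. (k (k (f (p) (t)) (k (p) (f (k (p) (p)) (t)))) (w (m (t) (p)) (u (p) (t))))  →  (k (k (f (p) (t)) (f (k (p) (p)) (t))) (w (m (t) (p)) (u (p) (t))))
3. (k (k (f (p) (t)) (f (k (p) (p)) (t))) (w (m (t) (p)) (u (p) (t))))  →  (k (k (f (p) (t)) (f (p) (t))) (w (m (t) (p)) (u (p) (t))))


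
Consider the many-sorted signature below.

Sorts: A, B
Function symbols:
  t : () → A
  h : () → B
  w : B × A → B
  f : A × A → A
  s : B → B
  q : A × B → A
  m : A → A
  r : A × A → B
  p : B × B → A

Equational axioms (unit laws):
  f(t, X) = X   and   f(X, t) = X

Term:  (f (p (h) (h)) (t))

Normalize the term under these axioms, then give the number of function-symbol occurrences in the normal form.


1. (f (p (h) (h)) (t))  →  (p (h) (h))
normal form: (p (h) (h))

size = 3


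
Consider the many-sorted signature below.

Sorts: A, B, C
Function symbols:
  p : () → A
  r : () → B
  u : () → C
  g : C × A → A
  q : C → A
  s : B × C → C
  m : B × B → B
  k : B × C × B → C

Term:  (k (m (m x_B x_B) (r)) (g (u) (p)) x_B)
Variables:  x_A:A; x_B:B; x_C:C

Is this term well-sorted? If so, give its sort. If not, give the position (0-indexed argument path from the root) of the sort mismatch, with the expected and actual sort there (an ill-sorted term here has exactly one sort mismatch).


ill-sorted at position [1]: expected C, got A

      x_B : B
      x_B : B
    (m x_B x_B) : B
    (r) : B
  (m (m x_B x_B) (r)) : B
    (u) : C
    (p) : A
  (g (u) (p)) : A
  x_B : B
(k (m (m x_B x_B) (r)) (g (u) (p)) x_B) : ✗ arg 1 at [1] has sort A, expected C


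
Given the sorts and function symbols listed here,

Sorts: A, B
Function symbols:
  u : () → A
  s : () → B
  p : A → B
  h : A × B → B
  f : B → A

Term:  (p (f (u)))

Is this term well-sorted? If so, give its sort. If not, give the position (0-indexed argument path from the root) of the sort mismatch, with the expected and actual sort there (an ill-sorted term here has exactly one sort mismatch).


ill-sorted at position [0, 0]: expected B, got A

    (u) : A
  (f (u)) : ✗ arg 0 at [0, 0] has sort A, expected B


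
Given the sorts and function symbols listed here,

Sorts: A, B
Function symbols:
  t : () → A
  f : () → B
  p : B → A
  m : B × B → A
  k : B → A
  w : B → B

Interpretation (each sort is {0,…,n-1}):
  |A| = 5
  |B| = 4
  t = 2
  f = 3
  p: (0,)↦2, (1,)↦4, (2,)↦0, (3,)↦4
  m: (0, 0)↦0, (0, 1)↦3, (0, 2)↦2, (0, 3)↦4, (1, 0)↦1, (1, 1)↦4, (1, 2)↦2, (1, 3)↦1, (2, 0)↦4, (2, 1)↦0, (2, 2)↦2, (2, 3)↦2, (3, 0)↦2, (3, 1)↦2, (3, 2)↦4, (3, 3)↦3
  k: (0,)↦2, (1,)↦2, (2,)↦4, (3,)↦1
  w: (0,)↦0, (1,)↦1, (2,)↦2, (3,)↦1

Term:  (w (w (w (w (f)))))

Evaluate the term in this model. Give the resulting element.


  f = 3
  (w (f)) = w(3,) = 1
  (w (w (f))) = w(1,) = 1
  (w (w (w (f)))) = w(1,) = 1
  (w (w (w (w (f))))) = w(1,) = 1

value = 1


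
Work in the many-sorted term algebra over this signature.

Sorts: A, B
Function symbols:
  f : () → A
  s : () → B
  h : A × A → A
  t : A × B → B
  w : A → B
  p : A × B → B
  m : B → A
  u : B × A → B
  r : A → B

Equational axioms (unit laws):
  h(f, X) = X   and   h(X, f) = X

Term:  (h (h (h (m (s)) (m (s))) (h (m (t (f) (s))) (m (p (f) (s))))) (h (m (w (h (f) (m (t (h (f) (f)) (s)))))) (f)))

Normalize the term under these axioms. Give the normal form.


normal form = (h (h (h (m (s)) (m (s))) (h (m (t (f) (s))) (m (p (f) (s))))) (m (w (m (t (f) (s))))))

1. (h (h (h (m (s)) (m (s))) (h (m (t (f) (s))) (m (p (f) (s))))) (h (m (w (h (f) (m (t (h (f) (f)) (s)))))) (f)))  →  (h (h (h (m (s)) (m (s))) (h (m (t (f) (s))) (m (p (f) (s))))) (m (w (h (f) (m (t (h (f) (f)) (s)))))))
2. (h (h (h (m (s)) (m (s))) (h (m (t (f) (s))) (m (p (f) (s))))) (m (w (h (f) (m (t (h (f) (f)) (s)))))))  →  (h (h (h (m (s)) (m (s))) (h (m (t (f) (s))) (m (p (f) (s))))) (m (w (m (t (h (f) (f)) (s))))))
3. (h (h (h (m (s)) (m (s))) (h (m (t (f) (s))) (m (p (f) (s))))) (m (w (m (t (h (f) (f)) (s))))))  →  (h (h (h (m (s)) (m (s))) (h (m (t (f) (s))) (m (p (f) (s))))) (m (w (m (t (f) (s))))))


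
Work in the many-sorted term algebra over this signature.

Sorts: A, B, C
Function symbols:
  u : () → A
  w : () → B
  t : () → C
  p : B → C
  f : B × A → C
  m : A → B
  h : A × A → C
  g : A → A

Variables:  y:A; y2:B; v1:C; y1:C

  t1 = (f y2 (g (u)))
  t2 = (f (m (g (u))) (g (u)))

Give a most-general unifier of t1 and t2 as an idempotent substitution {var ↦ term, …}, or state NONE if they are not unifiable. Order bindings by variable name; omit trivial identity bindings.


{y2 ↦ (m (g (u)))}


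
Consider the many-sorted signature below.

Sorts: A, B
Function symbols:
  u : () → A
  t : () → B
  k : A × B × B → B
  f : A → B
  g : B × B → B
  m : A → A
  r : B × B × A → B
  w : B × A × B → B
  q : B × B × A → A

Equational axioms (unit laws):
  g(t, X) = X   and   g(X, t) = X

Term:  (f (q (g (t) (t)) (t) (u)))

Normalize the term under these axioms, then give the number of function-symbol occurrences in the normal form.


1. (f (q (g (t) (t)) (t) (u)))  →  (f (q (t) (t) (u)))
normal form: (f (q (t) (t) (u)))

size = 5


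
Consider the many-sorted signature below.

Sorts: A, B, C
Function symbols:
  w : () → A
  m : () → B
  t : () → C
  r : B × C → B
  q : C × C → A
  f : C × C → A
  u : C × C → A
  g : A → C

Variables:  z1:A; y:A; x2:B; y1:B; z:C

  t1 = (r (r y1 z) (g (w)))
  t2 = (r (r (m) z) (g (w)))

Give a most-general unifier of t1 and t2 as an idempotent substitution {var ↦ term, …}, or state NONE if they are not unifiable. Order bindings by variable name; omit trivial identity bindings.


{y1 ↦ (m)}


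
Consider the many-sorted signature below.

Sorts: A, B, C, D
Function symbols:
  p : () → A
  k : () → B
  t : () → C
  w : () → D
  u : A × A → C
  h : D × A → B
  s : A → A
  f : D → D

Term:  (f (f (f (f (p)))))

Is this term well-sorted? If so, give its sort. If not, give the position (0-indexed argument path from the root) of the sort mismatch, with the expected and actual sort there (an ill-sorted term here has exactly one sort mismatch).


ill-sorted at position [0, 0, 0, 0]: expected D, got A

        (p) : A
      (f (p)) : ✗ arg 0 at [0, 0, 0, 0] has sort A, expected D


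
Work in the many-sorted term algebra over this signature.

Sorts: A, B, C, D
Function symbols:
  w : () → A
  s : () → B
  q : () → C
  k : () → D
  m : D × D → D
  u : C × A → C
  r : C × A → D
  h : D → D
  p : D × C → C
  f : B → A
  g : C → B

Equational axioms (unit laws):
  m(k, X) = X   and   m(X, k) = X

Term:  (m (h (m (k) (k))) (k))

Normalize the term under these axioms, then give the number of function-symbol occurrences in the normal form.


size = 2

1. (m (h (m (k) (k))) (k))  →  (h (m (k) (k)))
2. (h (m (k) (k)))  →  (h (k))
normal form: (h (k))


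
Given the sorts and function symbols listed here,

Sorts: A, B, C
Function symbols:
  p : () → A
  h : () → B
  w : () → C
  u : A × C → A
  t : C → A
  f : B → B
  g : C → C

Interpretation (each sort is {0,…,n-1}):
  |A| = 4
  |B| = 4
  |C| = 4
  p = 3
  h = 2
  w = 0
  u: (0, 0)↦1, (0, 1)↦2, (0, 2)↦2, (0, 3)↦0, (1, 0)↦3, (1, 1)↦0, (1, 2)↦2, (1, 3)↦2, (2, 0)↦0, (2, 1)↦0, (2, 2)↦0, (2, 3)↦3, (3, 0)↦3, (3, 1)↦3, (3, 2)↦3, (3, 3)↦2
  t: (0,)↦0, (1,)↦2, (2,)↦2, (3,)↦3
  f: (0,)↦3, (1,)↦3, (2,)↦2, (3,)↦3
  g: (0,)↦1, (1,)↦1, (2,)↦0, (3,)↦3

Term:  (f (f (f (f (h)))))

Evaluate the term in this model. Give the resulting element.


  h = 2
  (f (h)) = f(2,) = 2
  (f (f (h))) = f(2,) = 2
  (f (f (f (h)))) = f(2,) = 2
  (f (f (f (f (h))))) = f(2,) = 2

value = 2


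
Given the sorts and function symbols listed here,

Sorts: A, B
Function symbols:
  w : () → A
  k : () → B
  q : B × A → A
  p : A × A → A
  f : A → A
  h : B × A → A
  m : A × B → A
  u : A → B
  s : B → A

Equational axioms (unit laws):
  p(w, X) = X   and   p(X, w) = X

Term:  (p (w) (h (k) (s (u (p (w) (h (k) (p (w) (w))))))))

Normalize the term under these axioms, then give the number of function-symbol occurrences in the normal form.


1. (p (w) (h (k) (s (u (p (w) (h (k) (p (w) (w))))))))  →  (h (k) (s (u (p (w) (h (k) (p (w) (w)))))))
2. (h (k) (s (u (p (w) (h (k) (p (w) (w)))))))  →  (h (k) (s (u (h (k) (p (w) (w))))))
3. (h (k) (s (u (h (k) (p (w) (w))))))  →  (h (k) (s (u (h (k) (w)))))
normal form: (h (k) (s (u (h (k) (w)))))

size = 7


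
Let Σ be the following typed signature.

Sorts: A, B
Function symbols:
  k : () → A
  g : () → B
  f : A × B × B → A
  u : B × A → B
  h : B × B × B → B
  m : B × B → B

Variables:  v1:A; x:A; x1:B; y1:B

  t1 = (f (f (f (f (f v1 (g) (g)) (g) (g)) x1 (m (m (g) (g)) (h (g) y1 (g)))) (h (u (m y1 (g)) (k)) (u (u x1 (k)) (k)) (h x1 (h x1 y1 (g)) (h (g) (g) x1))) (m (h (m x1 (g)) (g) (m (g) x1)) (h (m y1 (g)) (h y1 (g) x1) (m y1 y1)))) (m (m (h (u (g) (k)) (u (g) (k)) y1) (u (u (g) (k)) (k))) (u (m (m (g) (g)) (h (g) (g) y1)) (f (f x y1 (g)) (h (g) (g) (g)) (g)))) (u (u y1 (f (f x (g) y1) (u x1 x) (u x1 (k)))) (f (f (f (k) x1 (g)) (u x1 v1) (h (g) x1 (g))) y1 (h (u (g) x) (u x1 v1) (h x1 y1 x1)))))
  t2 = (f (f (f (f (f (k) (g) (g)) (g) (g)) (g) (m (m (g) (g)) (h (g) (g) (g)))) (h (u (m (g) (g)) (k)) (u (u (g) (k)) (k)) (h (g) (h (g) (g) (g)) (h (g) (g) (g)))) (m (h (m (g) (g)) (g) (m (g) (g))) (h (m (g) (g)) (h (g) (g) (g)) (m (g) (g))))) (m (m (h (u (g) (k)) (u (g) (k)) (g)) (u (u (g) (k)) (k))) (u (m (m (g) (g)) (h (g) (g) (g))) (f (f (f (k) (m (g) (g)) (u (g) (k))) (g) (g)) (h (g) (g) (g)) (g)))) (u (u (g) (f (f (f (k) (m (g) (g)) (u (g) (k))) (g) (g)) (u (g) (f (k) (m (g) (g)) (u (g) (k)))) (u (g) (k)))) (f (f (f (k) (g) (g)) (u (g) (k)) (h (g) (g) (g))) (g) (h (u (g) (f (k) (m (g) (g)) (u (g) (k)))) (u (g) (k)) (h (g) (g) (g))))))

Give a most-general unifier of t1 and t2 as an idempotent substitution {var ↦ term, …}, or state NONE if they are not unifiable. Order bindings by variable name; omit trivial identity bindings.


{v1 ↦ (k), x ↦ (f (k) (m (g) (g)) (u (g) (k))), x1 ↦ (g), y1 ↦ (g)}


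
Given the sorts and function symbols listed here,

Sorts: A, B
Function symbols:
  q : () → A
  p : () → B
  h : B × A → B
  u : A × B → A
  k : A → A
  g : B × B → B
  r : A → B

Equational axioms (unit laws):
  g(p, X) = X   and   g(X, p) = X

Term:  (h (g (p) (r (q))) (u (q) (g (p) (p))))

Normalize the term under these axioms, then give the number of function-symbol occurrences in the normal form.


size = 6

1. (h (g (p) (r (q))) (u (q) (g (p) (p))))  →  (h (r (q)) (u (q) (g (p) (p))))
2. (h (r (q)) (u (q) (g (p) (p))))  →  (h (r (q)) (u (q) (p)))
normal form: (h (r (q)) (u (q) (p)))


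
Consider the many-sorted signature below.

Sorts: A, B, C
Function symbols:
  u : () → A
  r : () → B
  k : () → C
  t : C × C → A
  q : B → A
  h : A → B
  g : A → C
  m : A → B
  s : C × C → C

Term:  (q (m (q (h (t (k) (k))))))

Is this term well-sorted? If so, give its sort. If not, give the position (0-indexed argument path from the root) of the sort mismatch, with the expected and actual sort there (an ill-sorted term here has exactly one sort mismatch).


well-sorted; sort = A

          (k) : C
          (k) : C
        (t (k) (k)) : A
      (h (t (k) (k))) : B
    (q (h (t (k) (k)))) : A
  (m (q (h (t (k) (k))))) : B
(q (m (q (h (t (k) (k)))))) : A


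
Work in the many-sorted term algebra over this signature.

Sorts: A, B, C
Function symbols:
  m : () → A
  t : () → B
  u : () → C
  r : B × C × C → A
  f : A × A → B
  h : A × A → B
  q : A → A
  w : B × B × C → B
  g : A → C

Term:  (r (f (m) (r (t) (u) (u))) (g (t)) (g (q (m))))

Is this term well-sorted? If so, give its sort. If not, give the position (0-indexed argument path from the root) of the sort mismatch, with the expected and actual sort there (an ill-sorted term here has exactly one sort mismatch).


    (m) : A
      (t) : B
      (u) : C
      (u) : C
    (r (t) (u) (u)) : A
  (f (m) (r (t) (u) (u))) : B
    (t) : B
  (g (t)) : ✗ arg 0 at [1, 0] has sort B, expected A
      (m) : A
    (q (m)) : A
  (g (q (m))) : C

ill-sorted at position [1, 0]: expected A, got B


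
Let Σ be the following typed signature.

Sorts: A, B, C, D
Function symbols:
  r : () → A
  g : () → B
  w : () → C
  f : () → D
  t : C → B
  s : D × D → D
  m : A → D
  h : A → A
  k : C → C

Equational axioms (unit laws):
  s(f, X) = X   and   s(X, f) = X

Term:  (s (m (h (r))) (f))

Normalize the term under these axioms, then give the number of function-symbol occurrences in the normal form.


1. (s (m (h (r))) (f))  →  (m (h (r)))
normal form: (m (h (r)))

size = 3


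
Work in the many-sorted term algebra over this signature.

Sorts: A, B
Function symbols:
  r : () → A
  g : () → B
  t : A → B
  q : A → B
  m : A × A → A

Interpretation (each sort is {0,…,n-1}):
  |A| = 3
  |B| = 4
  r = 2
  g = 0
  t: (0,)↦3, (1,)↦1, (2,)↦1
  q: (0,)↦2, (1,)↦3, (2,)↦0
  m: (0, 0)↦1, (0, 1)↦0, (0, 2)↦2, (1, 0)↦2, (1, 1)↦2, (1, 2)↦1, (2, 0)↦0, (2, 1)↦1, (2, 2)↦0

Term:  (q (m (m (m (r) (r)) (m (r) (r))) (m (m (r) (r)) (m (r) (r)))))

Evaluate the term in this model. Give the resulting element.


value = 0

  r = 2
  r = 2
  (m (r) (r)) = m(2, 2) = 0
  r = 2
  r = 2
  (m (r) (r)) = m(2, 2) = 0
  (m (m (r) (r)) (m (r) (r))) = m(0, 0) = 1
  r = 2
  r = 2
  (m (r) (r)) = m(2, 2) = 0
  r = 2
  r = 2
  (m (r) (r)) = m(2, 2) = 0
  (m (m (r) (r)) (m (r) (r))) = m(0, 0) = 1
  (m (m (m (r) (r)) (m (r) (r))) (m (m (r) (r)) (m (r) (r)))) = m(1, 1) = 2
  (q (m (m (m (r) (r)) (m (r) (r))) (m (m (r) (r)) (m (r) (r))))) = q(2,) = 0


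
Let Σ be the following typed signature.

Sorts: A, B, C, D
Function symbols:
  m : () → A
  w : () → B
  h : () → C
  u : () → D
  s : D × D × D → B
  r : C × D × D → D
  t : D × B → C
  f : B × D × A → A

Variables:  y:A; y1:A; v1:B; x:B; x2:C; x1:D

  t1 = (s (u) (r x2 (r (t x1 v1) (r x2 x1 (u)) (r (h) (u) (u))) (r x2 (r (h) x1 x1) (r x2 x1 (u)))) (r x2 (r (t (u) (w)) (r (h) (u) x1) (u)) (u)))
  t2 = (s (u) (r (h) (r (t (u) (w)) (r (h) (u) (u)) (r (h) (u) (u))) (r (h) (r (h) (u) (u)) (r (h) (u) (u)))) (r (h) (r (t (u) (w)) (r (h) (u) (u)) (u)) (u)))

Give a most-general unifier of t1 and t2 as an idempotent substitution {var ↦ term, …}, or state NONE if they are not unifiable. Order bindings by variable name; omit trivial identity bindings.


{v1 ↦ (w), x1 ↦ (u), x2 ↦ (h)}


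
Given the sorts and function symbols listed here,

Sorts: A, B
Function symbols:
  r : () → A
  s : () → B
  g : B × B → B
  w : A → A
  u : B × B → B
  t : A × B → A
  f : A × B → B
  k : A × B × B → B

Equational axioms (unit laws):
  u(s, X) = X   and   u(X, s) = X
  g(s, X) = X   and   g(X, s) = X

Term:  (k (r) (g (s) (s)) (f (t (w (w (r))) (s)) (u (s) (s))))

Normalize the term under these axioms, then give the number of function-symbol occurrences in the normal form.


size = 10

1. (k (r) (g (s) (s)) (f (t (w (w (r))) (s)) (u (s) (s))))  →  (k (r) (s) (f (t (w (w (r))) (s)) (u (s) (s))))
2. (k (r) (s) (f (t (w (w (r))) (s)) (u (s) (s))))  →  (k (r) (s) (f (t (w (w (r))) (s)) (s)))
normal form: (k (r) (s) (f (t (w (w (r))) (s)) (s)))


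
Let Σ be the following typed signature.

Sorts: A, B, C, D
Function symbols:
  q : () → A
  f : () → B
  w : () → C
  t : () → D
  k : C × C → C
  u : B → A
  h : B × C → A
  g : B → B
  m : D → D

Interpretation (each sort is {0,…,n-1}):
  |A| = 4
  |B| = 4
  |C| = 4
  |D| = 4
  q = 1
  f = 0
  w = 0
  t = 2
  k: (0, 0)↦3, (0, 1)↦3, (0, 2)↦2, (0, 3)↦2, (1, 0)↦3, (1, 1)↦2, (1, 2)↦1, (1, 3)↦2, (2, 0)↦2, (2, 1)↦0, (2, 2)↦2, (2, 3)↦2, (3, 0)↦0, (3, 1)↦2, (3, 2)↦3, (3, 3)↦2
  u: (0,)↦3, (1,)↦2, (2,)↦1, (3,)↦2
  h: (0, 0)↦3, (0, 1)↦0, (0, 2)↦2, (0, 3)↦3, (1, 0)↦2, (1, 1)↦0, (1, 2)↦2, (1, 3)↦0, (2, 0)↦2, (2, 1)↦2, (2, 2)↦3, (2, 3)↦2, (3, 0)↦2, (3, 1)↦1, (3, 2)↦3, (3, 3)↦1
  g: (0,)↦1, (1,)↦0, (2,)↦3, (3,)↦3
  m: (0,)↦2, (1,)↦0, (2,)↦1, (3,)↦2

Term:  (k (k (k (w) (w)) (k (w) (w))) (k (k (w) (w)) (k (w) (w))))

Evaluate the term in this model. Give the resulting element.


value = 2

  w = 0
  w = 0
  (k (w) (w)) = k(0, 0) = 3
  w = 0
  w = 0
  (k (w) (w)) = k(0, 0) = 3
  (k (k (w) (w)) (k (w) (w))) = k(3, 3) = 2
  w = 0
  w = 0
  (k (w) (w)) = k(0, 0) = 3
  w = 0
  w = 0
  (k (w) (w)) = k(0, 0) = 3
  (k (k (w) (w)) (k (w) (w))) = k(3, 3) = 2
  (k (k (k (w) (w)) (k (w) (w))) (k (k (w) (w)) (k (w) (w)))) = k(2, 2) = 2
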